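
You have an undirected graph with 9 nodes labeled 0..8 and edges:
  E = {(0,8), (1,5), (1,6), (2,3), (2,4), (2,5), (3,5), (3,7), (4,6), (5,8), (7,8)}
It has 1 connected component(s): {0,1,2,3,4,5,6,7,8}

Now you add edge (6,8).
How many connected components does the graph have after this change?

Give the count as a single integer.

Initial component count: 1
Add (6,8): endpoints already in same component. Count unchanged: 1.
New component count: 1

Answer: 1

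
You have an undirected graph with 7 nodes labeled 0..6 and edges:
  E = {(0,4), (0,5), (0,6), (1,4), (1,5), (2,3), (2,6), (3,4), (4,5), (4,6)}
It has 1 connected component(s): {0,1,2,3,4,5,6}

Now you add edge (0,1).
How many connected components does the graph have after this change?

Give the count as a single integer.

Answer: 1

Derivation:
Initial component count: 1
Add (0,1): endpoints already in same component. Count unchanged: 1.
New component count: 1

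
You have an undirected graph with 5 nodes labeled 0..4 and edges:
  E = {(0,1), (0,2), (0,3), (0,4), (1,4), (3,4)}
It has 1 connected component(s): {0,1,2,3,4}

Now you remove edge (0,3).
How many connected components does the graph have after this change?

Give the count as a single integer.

Answer: 1

Derivation:
Initial component count: 1
Remove (0,3): not a bridge. Count unchanged: 1.
  After removal, components: {0,1,2,3,4}
New component count: 1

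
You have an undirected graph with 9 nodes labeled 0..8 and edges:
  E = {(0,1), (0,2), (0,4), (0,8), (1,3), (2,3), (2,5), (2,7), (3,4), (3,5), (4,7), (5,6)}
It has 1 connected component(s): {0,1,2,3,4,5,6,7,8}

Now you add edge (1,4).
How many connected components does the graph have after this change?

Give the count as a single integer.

Answer: 1

Derivation:
Initial component count: 1
Add (1,4): endpoints already in same component. Count unchanged: 1.
New component count: 1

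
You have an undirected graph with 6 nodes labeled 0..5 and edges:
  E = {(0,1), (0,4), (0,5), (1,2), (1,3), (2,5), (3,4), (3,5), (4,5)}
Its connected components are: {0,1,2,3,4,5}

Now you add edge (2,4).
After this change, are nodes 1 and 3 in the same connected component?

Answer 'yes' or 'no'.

Answer: yes

Derivation:
Initial components: {0,1,2,3,4,5}
Adding edge (2,4): both already in same component {0,1,2,3,4,5}. No change.
New components: {0,1,2,3,4,5}
Are 1 and 3 in the same component? yes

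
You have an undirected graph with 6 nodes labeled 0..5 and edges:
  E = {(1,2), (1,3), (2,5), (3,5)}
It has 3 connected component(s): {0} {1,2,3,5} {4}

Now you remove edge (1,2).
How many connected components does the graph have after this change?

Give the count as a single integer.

Initial component count: 3
Remove (1,2): not a bridge. Count unchanged: 3.
  After removal, components: {0} {1,2,3,5} {4}
New component count: 3

Answer: 3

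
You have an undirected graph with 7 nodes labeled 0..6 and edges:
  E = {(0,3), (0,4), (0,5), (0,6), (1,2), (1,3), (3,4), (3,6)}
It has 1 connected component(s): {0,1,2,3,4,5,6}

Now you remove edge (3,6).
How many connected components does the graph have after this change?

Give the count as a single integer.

Answer: 1

Derivation:
Initial component count: 1
Remove (3,6): not a bridge. Count unchanged: 1.
  After removal, components: {0,1,2,3,4,5,6}
New component count: 1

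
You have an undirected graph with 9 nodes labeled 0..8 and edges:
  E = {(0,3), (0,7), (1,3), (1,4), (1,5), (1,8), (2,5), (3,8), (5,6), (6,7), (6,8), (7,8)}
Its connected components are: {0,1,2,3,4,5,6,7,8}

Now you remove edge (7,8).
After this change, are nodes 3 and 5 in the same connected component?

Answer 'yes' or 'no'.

Answer: yes

Derivation:
Initial components: {0,1,2,3,4,5,6,7,8}
Removing edge (7,8): not a bridge — component count unchanged at 1.
New components: {0,1,2,3,4,5,6,7,8}
Are 3 and 5 in the same component? yes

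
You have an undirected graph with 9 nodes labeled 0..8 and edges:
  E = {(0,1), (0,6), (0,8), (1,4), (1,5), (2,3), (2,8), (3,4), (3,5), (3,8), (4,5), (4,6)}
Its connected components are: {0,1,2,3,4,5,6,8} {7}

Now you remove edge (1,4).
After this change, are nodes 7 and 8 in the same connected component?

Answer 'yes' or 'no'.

Initial components: {0,1,2,3,4,5,6,8} {7}
Removing edge (1,4): not a bridge — component count unchanged at 2.
New components: {0,1,2,3,4,5,6,8} {7}
Are 7 and 8 in the same component? no

Answer: no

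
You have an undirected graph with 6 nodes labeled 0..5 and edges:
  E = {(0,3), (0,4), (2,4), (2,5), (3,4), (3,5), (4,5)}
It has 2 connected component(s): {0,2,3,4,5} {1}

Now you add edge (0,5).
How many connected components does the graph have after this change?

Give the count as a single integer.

Answer: 2

Derivation:
Initial component count: 2
Add (0,5): endpoints already in same component. Count unchanged: 2.
New component count: 2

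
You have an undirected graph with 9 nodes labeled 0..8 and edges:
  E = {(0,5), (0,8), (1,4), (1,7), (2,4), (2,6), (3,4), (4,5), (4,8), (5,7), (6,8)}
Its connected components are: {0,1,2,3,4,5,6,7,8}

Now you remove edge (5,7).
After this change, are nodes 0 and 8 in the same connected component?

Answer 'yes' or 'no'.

Answer: yes

Derivation:
Initial components: {0,1,2,3,4,5,6,7,8}
Removing edge (5,7): not a bridge — component count unchanged at 1.
New components: {0,1,2,3,4,5,6,7,8}
Are 0 and 8 in the same component? yes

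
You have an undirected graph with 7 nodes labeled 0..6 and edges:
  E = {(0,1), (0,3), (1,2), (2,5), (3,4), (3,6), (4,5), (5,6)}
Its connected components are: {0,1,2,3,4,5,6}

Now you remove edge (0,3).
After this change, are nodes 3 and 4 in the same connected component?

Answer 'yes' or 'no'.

Initial components: {0,1,2,3,4,5,6}
Removing edge (0,3): not a bridge — component count unchanged at 1.
New components: {0,1,2,3,4,5,6}
Are 3 and 4 in the same component? yes

Answer: yes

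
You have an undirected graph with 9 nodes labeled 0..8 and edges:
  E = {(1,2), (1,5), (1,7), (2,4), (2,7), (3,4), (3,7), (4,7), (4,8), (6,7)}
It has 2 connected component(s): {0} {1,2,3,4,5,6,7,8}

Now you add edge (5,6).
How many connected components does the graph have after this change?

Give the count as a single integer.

Answer: 2

Derivation:
Initial component count: 2
Add (5,6): endpoints already in same component. Count unchanged: 2.
New component count: 2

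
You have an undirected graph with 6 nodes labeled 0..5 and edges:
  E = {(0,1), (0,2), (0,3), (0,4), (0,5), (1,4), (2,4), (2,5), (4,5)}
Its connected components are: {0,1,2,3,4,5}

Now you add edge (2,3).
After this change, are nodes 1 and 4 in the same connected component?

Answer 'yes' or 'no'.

Initial components: {0,1,2,3,4,5}
Adding edge (2,3): both already in same component {0,1,2,3,4,5}. No change.
New components: {0,1,2,3,4,5}
Are 1 and 4 in the same component? yes

Answer: yes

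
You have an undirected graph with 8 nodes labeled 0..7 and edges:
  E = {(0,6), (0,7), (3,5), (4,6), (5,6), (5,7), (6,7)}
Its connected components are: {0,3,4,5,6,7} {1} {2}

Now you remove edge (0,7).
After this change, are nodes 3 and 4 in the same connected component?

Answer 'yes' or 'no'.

Initial components: {0,3,4,5,6,7} {1} {2}
Removing edge (0,7): not a bridge — component count unchanged at 3.
New components: {0,3,4,5,6,7} {1} {2}
Are 3 and 4 in the same component? yes

Answer: yes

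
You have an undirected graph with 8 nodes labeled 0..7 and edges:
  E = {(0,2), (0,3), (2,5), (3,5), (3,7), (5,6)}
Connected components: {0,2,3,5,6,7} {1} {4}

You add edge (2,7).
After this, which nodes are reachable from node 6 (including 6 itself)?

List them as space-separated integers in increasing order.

Before: nodes reachable from 6: {0,2,3,5,6,7}
Adding (2,7): both endpoints already in same component. Reachability from 6 unchanged.
After: nodes reachable from 6: {0,2,3,5,6,7}

Answer: 0 2 3 5 6 7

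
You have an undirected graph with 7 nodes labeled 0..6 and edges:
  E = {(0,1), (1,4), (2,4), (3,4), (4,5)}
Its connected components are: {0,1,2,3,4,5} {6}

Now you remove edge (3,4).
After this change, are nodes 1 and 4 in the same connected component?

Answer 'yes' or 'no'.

Answer: yes

Derivation:
Initial components: {0,1,2,3,4,5} {6}
Removing edge (3,4): it was a bridge — component count 2 -> 3.
New components: {0,1,2,4,5} {3} {6}
Are 1 and 4 in the same component? yes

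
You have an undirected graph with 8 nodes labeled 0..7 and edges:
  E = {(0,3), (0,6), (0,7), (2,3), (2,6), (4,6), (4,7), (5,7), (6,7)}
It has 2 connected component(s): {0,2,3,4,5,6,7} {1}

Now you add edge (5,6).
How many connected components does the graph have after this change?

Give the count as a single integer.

Initial component count: 2
Add (5,6): endpoints already in same component. Count unchanged: 2.
New component count: 2

Answer: 2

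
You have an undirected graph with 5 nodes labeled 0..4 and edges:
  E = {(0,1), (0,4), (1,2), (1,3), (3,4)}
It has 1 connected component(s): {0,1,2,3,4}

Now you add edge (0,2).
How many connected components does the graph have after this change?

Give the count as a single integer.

Answer: 1

Derivation:
Initial component count: 1
Add (0,2): endpoints already in same component. Count unchanged: 1.
New component count: 1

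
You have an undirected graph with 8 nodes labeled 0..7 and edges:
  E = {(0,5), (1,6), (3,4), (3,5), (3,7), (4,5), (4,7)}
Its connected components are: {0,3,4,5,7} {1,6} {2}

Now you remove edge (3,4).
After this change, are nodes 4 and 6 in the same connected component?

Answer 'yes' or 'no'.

Answer: no

Derivation:
Initial components: {0,3,4,5,7} {1,6} {2}
Removing edge (3,4): not a bridge — component count unchanged at 3.
New components: {0,3,4,5,7} {1,6} {2}
Are 4 and 6 in the same component? no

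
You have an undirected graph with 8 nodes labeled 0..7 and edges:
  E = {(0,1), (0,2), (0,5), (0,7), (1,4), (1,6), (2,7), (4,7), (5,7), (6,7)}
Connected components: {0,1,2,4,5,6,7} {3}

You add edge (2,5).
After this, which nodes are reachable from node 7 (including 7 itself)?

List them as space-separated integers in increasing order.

Answer: 0 1 2 4 5 6 7

Derivation:
Before: nodes reachable from 7: {0,1,2,4,5,6,7}
Adding (2,5): both endpoints already in same component. Reachability from 7 unchanged.
After: nodes reachable from 7: {0,1,2,4,5,6,7}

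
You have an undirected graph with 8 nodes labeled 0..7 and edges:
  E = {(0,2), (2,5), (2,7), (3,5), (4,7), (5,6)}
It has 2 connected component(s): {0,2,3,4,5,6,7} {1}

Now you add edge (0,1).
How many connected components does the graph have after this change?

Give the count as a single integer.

Initial component count: 2
Add (0,1): merges two components. Count decreases: 2 -> 1.
New component count: 1

Answer: 1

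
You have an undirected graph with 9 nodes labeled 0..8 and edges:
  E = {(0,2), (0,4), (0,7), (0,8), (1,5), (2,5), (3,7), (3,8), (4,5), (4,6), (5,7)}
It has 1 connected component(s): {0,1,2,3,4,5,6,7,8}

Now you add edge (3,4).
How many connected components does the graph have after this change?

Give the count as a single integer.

Answer: 1

Derivation:
Initial component count: 1
Add (3,4): endpoints already in same component. Count unchanged: 1.
New component count: 1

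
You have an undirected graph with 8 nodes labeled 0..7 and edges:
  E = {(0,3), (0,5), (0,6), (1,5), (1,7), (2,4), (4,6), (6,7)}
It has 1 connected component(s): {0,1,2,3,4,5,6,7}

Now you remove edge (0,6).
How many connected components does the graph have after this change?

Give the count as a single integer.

Answer: 1

Derivation:
Initial component count: 1
Remove (0,6): not a bridge. Count unchanged: 1.
  After removal, components: {0,1,2,3,4,5,6,7}
New component count: 1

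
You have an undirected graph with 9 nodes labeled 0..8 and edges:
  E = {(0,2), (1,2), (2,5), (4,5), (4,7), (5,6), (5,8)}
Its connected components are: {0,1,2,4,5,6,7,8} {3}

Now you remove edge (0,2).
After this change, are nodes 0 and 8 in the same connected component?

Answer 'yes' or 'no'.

Answer: no

Derivation:
Initial components: {0,1,2,4,5,6,7,8} {3}
Removing edge (0,2): it was a bridge — component count 2 -> 3.
New components: {0} {1,2,4,5,6,7,8} {3}
Are 0 and 8 in the same component? no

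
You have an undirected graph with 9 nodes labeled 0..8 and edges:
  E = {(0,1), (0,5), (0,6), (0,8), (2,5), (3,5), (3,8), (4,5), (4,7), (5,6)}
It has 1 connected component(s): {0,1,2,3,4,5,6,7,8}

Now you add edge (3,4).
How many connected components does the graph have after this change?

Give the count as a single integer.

Answer: 1

Derivation:
Initial component count: 1
Add (3,4): endpoints already in same component. Count unchanged: 1.
New component count: 1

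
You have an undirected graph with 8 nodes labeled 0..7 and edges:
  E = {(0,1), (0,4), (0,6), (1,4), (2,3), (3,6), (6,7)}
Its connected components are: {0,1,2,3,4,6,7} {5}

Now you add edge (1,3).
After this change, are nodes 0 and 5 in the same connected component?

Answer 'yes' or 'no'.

Initial components: {0,1,2,3,4,6,7} {5}
Adding edge (1,3): both already in same component {0,1,2,3,4,6,7}. No change.
New components: {0,1,2,3,4,6,7} {5}
Are 0 and 5 in the same component? no

Answer: no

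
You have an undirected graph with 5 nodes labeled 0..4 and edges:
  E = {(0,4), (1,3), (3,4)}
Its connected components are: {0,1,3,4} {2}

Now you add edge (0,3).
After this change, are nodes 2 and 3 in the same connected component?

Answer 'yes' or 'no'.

Answer: no

Derivation:
Initial components: {0,1,3,4} {2}
Adding edge (0,3): both already in same component {0,1,3,4}. No change.
New components: {0,1,3,4} {2}
Are 2 and 3 in the same component? no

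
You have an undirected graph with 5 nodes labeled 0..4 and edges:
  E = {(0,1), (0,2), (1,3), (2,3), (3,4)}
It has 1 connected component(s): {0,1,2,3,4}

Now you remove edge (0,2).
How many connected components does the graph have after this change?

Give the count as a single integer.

Answer: 1

Derivation:
Initial component count: 1
Remove (0,2): not a bridge. Count unchanged: 1.
  After removal, components: {0,1,2,3,4}
New component count: 1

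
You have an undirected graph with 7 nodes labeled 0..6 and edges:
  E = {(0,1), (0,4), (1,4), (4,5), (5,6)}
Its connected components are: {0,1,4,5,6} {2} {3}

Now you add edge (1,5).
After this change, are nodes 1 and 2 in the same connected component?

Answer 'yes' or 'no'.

Initial components: {0,1,4,5,6} {2} {3}
Adding edge (1,5): both already in same component {0,1,4,5,6}. No change.
New components: {0,1,4,5,6} {2} {3}
Are 1 and 2 in the same component? no

Answer: no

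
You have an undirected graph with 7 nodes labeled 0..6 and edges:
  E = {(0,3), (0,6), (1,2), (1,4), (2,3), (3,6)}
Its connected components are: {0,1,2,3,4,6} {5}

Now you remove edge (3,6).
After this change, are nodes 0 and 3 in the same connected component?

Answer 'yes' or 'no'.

Answer: yes

Derivation:
Initial components: {0,1,2,3,4,6} {5}
Removing edge (3,6): not a bridge — component count unchanged at 2.
New components: {0,1,2,3,4,6} {5}
Are 0 and 3 in the same component? yes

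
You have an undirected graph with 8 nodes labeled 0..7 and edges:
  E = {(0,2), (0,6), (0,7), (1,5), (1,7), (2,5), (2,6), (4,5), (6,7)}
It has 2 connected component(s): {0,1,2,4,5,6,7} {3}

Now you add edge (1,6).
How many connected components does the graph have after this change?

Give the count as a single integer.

Answer: 2

Derivation:
Initial component count: 2
Add (1,6): endpoints already in same component. Count unchanged: 2.
New component count: 2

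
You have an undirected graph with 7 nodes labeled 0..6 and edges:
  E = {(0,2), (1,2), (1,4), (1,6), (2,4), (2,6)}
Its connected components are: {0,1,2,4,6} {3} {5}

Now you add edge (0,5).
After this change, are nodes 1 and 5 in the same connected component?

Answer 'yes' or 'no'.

Answer: yes

Derivation:
Initial components: {0,1,2,4,6} {3} {5}
Adding edge (0,5): merges {0,1,2,4,6} and {5}.
New components: {0,1,2,4,5,6} {3}
Are 1 and 5 in the same component? yes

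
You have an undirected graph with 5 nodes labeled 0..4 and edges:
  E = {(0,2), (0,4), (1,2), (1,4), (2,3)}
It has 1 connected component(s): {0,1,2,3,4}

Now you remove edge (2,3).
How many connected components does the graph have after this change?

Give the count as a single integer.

Answer: 2

Derivation:
Initial component count: 1
Remove (2,3): it was a bridge. Count increases: 1 -> 2.
  After removal, components: {0,1,2,4} {3}
New component count: 2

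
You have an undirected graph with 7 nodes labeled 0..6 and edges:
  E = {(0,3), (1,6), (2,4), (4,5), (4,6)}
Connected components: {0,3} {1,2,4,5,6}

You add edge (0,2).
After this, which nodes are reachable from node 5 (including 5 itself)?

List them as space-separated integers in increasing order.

Before: nodes reachable from 5: {1,2,4,5,6}
Adding (0,2): merges 5's component with another. Reachability grows.
After: nodes reachable from 5: {0,1,2,3,4,5,6}

Answer: 0 1 2 3 4 5 6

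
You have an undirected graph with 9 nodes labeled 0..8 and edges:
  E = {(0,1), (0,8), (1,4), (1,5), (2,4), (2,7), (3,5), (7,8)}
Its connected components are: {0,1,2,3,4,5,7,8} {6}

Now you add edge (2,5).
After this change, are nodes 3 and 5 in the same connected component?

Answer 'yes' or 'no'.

Answer: yes

Derivation:
Initial components: {0,1,2,3,4,5,7,8} {6}
Adding edge (2,5): both already in same component {0,1,2,3,4,5,7,8}. No change.
New components: {0,1,2,3,4,5,7,8} {6}
Are 3 and 5 in the same component? yes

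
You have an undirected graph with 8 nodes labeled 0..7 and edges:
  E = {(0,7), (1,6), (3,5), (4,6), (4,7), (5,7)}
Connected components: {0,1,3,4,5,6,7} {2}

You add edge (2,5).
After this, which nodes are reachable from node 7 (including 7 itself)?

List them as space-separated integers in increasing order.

Before: nodes reachable from 7: {0,1,3,4,5,6,7}
Adding (2,5): merges 7's component with another. Reachability grows.
After: nodes reachable from 7: {0,1,2,3,4,5,6,7}

Answer: 0 1 2 3 4 5 6 7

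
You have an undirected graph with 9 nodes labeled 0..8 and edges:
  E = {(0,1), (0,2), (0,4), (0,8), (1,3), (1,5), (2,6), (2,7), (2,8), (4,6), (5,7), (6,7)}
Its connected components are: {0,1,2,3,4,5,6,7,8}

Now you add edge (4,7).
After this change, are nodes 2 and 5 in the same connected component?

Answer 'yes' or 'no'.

Initial components: {0,1,2,3,4,5,6,7,8}
Adding edge (4,7): both already in same component {0,1,2,3,4,5,6,7,8}. No change.
New components: {0,1,2,3,4,5,6,7,8}
Are 2 and 5 in the same component? yes

Answer: yes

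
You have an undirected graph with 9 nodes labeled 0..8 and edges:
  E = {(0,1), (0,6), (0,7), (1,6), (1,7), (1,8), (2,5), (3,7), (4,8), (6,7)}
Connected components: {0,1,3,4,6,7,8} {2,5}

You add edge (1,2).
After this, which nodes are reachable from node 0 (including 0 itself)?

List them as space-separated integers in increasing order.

Before: nodes reachable from 0: {0,1,3,4,6,7,8}
Adding (1,2): merges 0's component with another. Reachability grows.
After: nodes reachable from 0: {0,1,2,3,4,5,6,7,8}

Answer: 0 1 2 3 4 5 6 7 8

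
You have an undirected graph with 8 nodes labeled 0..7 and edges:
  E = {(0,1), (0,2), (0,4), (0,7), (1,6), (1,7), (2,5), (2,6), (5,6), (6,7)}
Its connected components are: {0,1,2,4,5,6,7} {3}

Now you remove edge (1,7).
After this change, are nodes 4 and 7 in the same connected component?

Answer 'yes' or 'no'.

Answer: yes

Derivation:
Initial components: {0,1,2,4,5,6,7} {3}
Removing edge (1,7): not a bridge — component count unchanged at 2.
New components: {0,1,2,4,5,6,7} {3}
Are 4 and 7 in the same component? yes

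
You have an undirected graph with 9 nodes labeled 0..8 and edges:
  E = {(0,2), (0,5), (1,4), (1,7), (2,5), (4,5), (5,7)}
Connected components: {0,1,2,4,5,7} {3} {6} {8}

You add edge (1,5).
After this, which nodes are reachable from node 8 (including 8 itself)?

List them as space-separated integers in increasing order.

Before: nodes reachable from 8: {8}
Adding (1,5): both endpoints already in same component. Reachability from 8 unchanged.
After: nodes reachable from 8: {8}

Answer: 8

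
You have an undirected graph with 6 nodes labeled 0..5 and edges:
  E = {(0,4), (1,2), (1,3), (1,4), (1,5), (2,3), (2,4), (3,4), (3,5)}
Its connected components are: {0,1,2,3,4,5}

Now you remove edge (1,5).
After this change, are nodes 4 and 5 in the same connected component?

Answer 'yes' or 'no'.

Initial components: {0,1,2,3,4,5}
Removing edge (1,5): not a bridge — component count unchanged at 1.
New components: {0,1,2,3,4,5}
Are 4 and 5 in the same component? yes

Answer: yes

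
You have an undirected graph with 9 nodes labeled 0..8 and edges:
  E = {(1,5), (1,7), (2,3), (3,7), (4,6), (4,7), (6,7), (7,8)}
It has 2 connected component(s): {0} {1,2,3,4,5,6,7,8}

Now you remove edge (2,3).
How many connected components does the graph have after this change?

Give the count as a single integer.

Answer: 3

Derivation:
Initial component count: 2
Remove (2,3): it was a bridge. Count increases: 2 -> 3.
  After removal, components: {0} {1,3,4,5,6,7,8} {2}
New component count: 3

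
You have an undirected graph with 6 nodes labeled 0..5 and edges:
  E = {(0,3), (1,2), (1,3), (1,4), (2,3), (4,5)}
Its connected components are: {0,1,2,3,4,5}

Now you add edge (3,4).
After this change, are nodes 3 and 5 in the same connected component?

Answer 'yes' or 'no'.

Initial components: {0,1,2,3,4,5}
Adding edge (3,4): both already in same component {0,1,2,3,4,5}. No change.
New components: {0,1,2,3,4,5}
Are 3 and 5 in the same component? yes

Answer: yes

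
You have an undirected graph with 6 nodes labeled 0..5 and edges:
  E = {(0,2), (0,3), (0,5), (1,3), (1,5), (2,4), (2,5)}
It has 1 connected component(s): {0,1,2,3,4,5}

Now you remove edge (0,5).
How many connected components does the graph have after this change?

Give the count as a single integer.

Answer: 1

Derivation:
Initial component count: 1
Remove (0,5): not a bridge. Count unchanged: 1.
  After removal, components: {0,1,2,3,4,5}
New component count: 1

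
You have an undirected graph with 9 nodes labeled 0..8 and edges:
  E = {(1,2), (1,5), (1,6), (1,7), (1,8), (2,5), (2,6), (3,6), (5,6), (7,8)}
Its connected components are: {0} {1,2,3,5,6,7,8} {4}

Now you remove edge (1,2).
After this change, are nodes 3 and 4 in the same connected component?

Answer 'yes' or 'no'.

Initial components: {0} {1,2,3,5,6,7,8} {4}
Removing edge (1,2): not a bridge — component count unchanged at 3.
New components: {0} {1,2,3,5,6,7,8} {4}
Are 3 and 4 in the same component? no

Answer: no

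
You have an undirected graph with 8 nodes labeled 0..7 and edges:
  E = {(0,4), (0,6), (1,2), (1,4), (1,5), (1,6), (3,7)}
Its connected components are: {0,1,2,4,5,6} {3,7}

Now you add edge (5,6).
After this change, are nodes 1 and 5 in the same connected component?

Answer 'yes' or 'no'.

Initial components: {0,1,2,4,5,6} {3,7}
Adding edge (5,6): both already in same component {0,1,2,4,5,6}. No change.
New components: {0,1,2,4,5,6} {3,7}
Are 1 and 5 in the same component? yes

Answer: yes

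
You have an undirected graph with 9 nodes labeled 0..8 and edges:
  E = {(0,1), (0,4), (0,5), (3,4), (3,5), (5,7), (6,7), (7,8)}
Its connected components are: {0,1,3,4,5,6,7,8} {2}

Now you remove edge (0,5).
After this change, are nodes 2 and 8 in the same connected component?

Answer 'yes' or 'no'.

Answer: no

Derivation:
Initial components: {0,1,3,4,5,6,7,8} {2}
Removing edge (0,5): not a bridge — component count unchanged at 2.
New components: {0,1,3,4,5,6,7,8} {2}
Are 2 and 8 in the same component? no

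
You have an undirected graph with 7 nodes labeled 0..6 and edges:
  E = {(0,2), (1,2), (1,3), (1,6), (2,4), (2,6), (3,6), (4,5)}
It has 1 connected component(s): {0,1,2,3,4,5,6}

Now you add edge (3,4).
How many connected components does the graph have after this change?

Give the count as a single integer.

Initial component count: 1
Add (3,4): endpoints already in same component. Count unchanged: 1.
New component count: 1

Answer: 1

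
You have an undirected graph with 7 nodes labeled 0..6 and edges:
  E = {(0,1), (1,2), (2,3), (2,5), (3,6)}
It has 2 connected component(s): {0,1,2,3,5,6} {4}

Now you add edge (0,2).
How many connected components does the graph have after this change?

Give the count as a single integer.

Initial component count: 2
Add (0,2): endpoints already in same component. Count unchanged: 2.
New component count: 2

Answer: 2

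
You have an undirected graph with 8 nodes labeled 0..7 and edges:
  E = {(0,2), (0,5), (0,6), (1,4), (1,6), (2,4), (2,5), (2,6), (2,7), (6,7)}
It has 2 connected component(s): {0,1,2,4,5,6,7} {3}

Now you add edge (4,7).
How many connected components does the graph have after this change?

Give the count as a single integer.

Answer: 2

Derivation:
Initial component count: 2
Add (4,7): endpoints already in same component. Count unchanged: 2.
New component count: 2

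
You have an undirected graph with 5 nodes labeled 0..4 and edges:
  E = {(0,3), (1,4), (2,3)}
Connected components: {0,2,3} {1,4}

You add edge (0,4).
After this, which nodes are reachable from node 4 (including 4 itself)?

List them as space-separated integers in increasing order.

Answer: 0 1 2 3 4

Derivation:
Before: nodes reachable from 4: {1,4}
Adding (0,4): merges 4's component with another. Reachability grows.
After: nodes reachable from 4: {0,1,2,3,4}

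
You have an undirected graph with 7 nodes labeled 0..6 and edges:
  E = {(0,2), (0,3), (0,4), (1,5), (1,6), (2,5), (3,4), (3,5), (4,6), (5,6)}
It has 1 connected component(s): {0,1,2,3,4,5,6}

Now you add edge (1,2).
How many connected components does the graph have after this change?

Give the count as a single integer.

Initial component count: 1
Add (1,2): endpoints already in same component. Count unchanged: 1.
New component count: 1

Answer: 1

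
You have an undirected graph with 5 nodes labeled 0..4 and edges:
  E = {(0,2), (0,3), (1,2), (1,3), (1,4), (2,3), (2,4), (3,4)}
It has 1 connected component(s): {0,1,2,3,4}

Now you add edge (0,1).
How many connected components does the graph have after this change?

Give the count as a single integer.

Answer: 1

Derivation:
Initial component count: 1
Add (0,1): endpoints already in same component. Count unchanged: 1.
New component count: 1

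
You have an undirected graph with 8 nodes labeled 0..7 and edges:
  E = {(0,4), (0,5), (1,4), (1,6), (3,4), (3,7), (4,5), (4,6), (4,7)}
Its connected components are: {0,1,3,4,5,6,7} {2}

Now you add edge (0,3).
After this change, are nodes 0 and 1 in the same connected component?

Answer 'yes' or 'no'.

Answer: yes

Derivation:
Initial components: {0,1,3,4,5,6,7} {2}
Adding edge (0,3): both already in same component {0,1,3,4,5,6,7}. No change.
New components: {0,1,3,4,5,6,7} {2}
Are 0 and 1 in the same component? yes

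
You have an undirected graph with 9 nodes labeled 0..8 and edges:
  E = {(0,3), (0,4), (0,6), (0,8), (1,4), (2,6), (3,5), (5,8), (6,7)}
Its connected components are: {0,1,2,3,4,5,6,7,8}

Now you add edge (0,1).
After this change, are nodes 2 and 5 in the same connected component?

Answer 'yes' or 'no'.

Initial components: {0,1,2,3,4,5,6,7,8}
Adding edge (0,1): both already in same component {0,1,2,3,4,5,6,7,8}. No change.
New components: {0,1,2,3,4,5,6,7,8}
Are 2 and 5 in the same component? yes

Answer: yes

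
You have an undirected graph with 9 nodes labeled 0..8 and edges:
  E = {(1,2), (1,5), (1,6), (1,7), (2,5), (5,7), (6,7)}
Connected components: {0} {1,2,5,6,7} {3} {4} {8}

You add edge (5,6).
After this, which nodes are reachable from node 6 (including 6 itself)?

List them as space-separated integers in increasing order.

Answer: 1 2 5 6 7

Derivation:
Before: nodes reachable from 6: {1,2,5,6,7}
Adding (5,6): both endpoints already in same component. Reachability from 6 unchanged.
After: nodes reachable from 6: {1,2,5,6,7}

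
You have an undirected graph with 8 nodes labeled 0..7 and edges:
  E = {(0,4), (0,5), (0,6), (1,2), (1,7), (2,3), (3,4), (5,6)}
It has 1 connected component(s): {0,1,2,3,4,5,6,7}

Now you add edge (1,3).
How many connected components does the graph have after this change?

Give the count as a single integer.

Initial component count: 1
Add (1,3): endpoints already in same component. Count unchanged: 1.
New component count: 1

Answer: 1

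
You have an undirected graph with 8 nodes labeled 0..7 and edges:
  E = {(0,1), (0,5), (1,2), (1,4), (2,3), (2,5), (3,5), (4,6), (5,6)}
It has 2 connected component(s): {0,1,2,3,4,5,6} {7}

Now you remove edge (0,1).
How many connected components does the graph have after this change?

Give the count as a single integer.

Answer: 2

Derivation:
Initial component count: 2
Remove (0,1): not a bridge. Count unchanged: 2.
  After removal, components: {0,1,2,3,4,5,6} {7}
New component count: 2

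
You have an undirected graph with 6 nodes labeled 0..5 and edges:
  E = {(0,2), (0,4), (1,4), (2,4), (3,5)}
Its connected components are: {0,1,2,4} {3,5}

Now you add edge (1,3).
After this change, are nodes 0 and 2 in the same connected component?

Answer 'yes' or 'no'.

Initial components: {0,1,2,4} {3,5}
Adding edge (1,3): merges {0,1,2,4} and {3,5}.
New components: {0,1,2,3,4,5}
Are 0 and 2 in the same component? yes

Answer: yes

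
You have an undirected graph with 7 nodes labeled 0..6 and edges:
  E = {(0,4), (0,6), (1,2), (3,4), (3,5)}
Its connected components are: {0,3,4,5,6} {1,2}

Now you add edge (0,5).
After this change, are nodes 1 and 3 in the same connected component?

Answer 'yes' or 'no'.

Initial components: {0,3,4,5,6} {1,2}
Adding edge (0,5): both already in same component {0,3,4,5,6}. No change.
New components: {0,3,4,5,6} {1,2}
Are 1 and 3 in the same component? no

Answer: no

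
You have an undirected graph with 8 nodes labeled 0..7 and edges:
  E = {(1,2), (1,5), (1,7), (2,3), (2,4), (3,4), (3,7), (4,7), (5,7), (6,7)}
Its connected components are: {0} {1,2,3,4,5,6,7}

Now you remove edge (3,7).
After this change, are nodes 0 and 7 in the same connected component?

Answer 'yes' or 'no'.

Initial components: {0} {1,2,3,4,5,6,7}
Removing edge (3,7): not a bridge — component count unchanged at 2.
New components: {0} {1,2,3,4,5,6,7}
Are 0 and 7 in the same component? no

Answer: no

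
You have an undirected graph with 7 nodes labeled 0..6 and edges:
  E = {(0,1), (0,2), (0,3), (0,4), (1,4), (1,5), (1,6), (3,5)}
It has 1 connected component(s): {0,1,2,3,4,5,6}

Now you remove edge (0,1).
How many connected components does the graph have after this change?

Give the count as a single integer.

Initial component count: 1
Remove (0,1): not a bridge. Count unchanged: 1.
  After removal, components: {0,1,2,3,4,5,6}
New component count: 1

Answer: 1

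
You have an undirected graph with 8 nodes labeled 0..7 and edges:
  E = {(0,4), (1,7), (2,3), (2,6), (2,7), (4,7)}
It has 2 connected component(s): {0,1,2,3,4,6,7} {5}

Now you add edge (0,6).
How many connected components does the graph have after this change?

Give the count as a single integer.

Answer: 2

Derivation:
Initial component count: 2
Add (0,6): endpoints already in same component. Count unchanged: 2.
New component count: 2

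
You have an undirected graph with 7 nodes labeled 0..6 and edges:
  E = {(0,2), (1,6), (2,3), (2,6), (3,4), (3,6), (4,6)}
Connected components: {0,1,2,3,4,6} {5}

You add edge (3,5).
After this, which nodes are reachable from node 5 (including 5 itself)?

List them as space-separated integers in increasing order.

Answer: 0 1 2 3 4 5 6

Derivation:
Before: nodes reachable from 5: {5}
Adding (3,5): merges 5's component with another. Reachability grows.
After: nodes reachable from 5: {0,1,2,3,4,5,6}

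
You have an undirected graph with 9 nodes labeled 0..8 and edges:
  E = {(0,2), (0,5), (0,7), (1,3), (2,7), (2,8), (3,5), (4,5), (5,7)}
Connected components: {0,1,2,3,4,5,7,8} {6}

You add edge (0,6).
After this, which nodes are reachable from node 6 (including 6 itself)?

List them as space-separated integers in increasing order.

Answer: 0 1 2 3 4 5 6 7 8

Derivation:
Before: nodes reachable from 6: {6}
Adding (0,6): merges 6's component with another. Reachability grows.
After: nodes reachable from 6: {0,1,2,3,4,5,6,7,8}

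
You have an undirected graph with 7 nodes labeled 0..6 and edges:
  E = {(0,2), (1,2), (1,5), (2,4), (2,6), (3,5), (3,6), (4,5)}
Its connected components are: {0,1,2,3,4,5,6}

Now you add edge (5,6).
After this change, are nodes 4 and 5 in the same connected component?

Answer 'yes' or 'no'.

Answer: yes

Derivation:
Initial components: {0,1,2,3,4,5,6}
Adding edge (5,6): both already in same component {0,1,2,3,4,5,6}. No change.
New components: {0,1,2,3,4,5,6}
Are 4 and 5 in the same component? yes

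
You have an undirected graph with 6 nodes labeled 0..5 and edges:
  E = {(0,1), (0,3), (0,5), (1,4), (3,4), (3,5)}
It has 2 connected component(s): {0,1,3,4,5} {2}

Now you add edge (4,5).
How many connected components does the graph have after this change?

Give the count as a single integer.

Answer: 2

Derivation:
Initial component count: 2
Add (4,5): endpoints already in same component. Count unchanged: 2.
New component count: 2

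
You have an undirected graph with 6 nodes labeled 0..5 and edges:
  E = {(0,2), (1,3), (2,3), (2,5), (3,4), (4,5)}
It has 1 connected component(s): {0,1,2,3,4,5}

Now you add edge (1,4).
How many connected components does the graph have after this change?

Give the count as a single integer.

Initial component count: 1
Add (1,4): endpoints already in same component. Count unchanged: 1.
New component count: 1

Answer: 1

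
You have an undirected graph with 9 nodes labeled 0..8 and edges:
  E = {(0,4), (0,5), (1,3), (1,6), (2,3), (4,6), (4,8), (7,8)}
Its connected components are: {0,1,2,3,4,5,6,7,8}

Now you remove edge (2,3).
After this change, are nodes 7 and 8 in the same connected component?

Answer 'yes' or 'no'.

Initial components: {0,1,2,3,4,5,6,7,8}
Removing edge (2,3): it was a bridge — component count 1 -> 2.
New components: {0,1,3,4,5,6,7,8} {2}
Are 7 and 8 in the same component? yes

Answer: yes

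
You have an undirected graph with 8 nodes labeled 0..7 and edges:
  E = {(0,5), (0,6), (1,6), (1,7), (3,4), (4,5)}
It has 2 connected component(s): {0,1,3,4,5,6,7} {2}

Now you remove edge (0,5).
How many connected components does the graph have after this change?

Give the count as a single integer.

Answer: 3

Derivation:
Initial component count: 2
Remove (0,5): it was a bridge. Count increases: 2 -> 3.
  After removal, components: {0,1,6,7} {2} {3,4,5}
New component count: 3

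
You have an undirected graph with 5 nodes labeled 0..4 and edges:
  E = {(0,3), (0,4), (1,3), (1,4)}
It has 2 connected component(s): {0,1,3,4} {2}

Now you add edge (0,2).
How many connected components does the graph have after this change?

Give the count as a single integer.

Answer: 1

Derivation:
Initial component count: 2
Add (0,2): merges two components. Count decreases: 2 -> 1.
New component count: 1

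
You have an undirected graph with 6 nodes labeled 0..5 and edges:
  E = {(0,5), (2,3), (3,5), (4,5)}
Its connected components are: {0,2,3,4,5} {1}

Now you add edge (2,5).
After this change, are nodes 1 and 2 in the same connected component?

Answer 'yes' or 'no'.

Answer: no

Derivation:
Initial components: {0,2,3,4,5} {1}
Adding edge (2,5): both already in same component {0,2,3,4,5}. No change.
New components: {0,2,3,4,5} {1}
Are 1 and 2 in the same component? no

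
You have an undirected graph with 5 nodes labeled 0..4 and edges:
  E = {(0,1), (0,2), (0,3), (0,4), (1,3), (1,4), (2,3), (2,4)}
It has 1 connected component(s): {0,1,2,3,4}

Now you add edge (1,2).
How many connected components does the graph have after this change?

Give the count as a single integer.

Answer: 1

Derivation:
Initial component count: 1
Add (1,2): endpoints already in same component. Count unchanged: 1.
New component count: 1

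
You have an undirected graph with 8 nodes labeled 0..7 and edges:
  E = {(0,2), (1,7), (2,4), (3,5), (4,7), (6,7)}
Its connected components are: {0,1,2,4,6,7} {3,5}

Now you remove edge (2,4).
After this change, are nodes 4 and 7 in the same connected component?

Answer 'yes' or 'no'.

Initial components: {0,1,2,4,6,7} {3,5}
Removing edge (2,4): it was a bridge — component count 2 -> 3.
New components: {0,2} {1,4,6,7} {3,5}
Are 4 and 7 in the same component? yes

Answer: yes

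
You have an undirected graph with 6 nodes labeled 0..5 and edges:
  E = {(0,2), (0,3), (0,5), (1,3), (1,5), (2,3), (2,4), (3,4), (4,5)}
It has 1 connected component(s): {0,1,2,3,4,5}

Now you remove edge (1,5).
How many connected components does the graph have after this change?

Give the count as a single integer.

Initial component count: 1
Remove (1,5): not a bridge. Count unchanged: 1.
  After removal, components: {0,1,2,3,4,5}
New component count: 1

Answer: 1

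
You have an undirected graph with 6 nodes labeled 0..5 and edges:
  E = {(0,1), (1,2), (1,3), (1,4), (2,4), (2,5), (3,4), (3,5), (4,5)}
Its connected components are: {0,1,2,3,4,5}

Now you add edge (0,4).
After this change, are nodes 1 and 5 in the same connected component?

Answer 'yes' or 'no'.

Initial components: {0,1,2,3,4,5}
Adding edge (0,4): both already in same component {0,1,2,3,4,5}. No change.
New components: {0,1,2,3,4,5}
Are 1 and 5 in the same component? yes

Answer: yes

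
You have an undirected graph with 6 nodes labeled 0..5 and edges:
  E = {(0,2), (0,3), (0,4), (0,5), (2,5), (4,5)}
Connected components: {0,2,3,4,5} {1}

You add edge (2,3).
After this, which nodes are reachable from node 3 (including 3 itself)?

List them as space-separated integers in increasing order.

Answer: 0 2 3 4 5

Derivation:
Before: nodes reachable from 3: {0,2,3,4,5}
Adding (2,3): both endpoints already in same component. Reachability from 3 unchanged.
After: nodes reachable from 3: {0,2,3,4,5}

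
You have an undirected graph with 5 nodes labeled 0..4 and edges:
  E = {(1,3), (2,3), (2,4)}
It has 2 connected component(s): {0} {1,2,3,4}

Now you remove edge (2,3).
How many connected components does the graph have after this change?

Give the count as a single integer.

Initial component count: 2
Remove (2,3): it was a bridge. Count increases: 2 -> 3.
  After removal, components: {0} {1,3} {2,4}
New component count: 3

Answer: 3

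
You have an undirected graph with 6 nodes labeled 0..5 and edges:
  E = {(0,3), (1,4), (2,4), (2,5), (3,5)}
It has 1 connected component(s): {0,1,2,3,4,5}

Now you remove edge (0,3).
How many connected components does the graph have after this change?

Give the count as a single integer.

Initial component count: 1
Remove (0,3): it was a bridge. Count increases: 1 -> 2.
  After removal, components: {0} {1,2,3,4,5}
New component count: 2

Answer: 2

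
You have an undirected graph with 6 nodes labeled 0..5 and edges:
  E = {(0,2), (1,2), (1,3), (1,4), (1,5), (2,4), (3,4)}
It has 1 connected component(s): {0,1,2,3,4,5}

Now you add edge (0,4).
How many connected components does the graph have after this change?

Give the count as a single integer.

Initial component count: 1
Add (0,4): endpoints already in same component. Count unchanged: 1.
New component count: 1

Answer: 1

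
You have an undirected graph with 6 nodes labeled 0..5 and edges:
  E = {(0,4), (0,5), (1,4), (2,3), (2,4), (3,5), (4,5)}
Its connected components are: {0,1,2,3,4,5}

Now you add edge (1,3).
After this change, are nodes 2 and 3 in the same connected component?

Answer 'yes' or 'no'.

Answer: yes

Derivation:
Initial components: {0,1,2,3,4,5}
Adding edge (1,3): both already in same component {0,1,2,3,4,5}. No change.
New components: {0,1,2,3,4,5}
Are 2 and 3 in the same component? yes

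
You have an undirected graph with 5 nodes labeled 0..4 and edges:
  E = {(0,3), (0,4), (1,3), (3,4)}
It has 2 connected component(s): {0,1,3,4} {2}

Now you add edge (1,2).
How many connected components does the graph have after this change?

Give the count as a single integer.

Initial component count: 2
Add (1,2): merges two components. Count decreases: 2 -> 1.
New component count: 1

Answer: 1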